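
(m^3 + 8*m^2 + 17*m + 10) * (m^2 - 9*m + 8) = m^5 - m^4 - 47*m^3 - 79*m^2 + 46*m + 80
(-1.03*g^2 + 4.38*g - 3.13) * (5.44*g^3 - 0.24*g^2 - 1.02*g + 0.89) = -5.6032*g^5 + 24.0744*g^4 - 17.0278*g^3 - 4.6331*g^2 + 7.0908*g - 2.7857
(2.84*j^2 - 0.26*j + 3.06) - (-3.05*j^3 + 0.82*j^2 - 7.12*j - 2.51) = 3.05*j^3 + 2.02*j^2 + 6.86*j + 5.57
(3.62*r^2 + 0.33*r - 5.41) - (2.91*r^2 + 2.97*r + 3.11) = 0.71*r^2 - 2.64*r - 8.52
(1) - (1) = 0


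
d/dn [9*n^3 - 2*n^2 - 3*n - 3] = 27*n^2 - 4*n - 3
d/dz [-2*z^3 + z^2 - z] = -6*z^2 + 2*z - 1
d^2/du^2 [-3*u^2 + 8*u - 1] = -6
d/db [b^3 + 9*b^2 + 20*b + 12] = 3*b^2 + 18*b + 20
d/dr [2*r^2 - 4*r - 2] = 4*r - 4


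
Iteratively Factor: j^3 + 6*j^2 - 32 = (j + 4)*(j^2 + 2*j - 8) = (j + 4)^2*(j - 2)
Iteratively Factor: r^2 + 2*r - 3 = (r + 3)*(r - 1)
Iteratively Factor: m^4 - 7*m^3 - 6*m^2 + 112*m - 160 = (m - 2)*(m^3 - 5*m^2 - 16*m + 80) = (m - 4)*(m - 2)*(m^2 - m - 20) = (m - 4)*(m - 2)*(m + 4)*(m - 5)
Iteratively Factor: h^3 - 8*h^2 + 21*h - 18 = (h - 2)*(h^2 - 6*h + 9) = (h - 3)*(h - 2)*(h - 3)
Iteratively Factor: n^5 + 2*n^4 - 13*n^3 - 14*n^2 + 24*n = (n + 2)*(n^4 - 13*n^2 + 12*n) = (n + 2)*(n + 4)*(n^3 - 4*n^2 + 3*n) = n*(n + 2)*(n + 4)*(n^2 - 4*n + 3) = n*(n - 3)*(n + 2)*(n + 4)*(n - 1)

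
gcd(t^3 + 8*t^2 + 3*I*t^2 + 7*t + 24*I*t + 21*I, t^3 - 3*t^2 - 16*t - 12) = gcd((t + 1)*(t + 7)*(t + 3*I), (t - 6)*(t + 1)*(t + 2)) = t + 1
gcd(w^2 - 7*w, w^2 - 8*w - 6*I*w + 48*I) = 1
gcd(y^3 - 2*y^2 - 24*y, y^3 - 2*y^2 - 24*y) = y^3 - 2*y^2 - 24*y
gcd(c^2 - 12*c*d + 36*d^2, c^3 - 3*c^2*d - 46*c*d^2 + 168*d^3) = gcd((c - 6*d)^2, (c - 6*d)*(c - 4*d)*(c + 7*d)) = c - 6*d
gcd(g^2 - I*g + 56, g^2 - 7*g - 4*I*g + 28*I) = 1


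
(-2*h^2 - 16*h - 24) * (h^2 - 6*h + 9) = -2*h^4 - 4*h^3 + 54*h^2 - 216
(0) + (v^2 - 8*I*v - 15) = v^2 - 8*I*v - 15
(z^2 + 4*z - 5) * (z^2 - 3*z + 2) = z^4 + z^3 - 15*z^2 + 23*z - 10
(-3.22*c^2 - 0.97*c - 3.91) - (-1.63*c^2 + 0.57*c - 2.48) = -1.59*c^2 - 1.54*c - 1.43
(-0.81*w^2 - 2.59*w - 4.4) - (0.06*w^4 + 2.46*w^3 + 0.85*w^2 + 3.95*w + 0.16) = -0.06*w^4 - 2.46*w^3 - 1.66*w^2 - 6.54*w - 4.56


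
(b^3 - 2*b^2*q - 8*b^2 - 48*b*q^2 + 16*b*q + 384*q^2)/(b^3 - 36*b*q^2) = (-b^2 + 8*b*q + 8*b - 64*q)/(b*(-b + 6*q))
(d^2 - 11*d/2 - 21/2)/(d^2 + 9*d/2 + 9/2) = (d - 7)/(d + 3)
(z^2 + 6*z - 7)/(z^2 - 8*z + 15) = (z^2 + 6*z - 7)/(z^2 - 8*z + 15)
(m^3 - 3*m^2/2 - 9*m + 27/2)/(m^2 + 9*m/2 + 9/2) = (2*m^2 - 9*m + 9)/(2*m + 3)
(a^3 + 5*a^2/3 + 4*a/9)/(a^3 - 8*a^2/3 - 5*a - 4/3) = a*(3*a + 4)/(3*(a^2 - 3*a - 4))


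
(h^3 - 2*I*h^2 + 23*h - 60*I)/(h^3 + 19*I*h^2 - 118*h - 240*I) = (h^2 - 7*I*h - 12)/(h^2 + 14*I*h - 48)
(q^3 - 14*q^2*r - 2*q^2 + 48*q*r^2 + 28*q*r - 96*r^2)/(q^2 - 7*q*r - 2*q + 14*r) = (q^2 - 14*q*r + 48*r^2)/(q - 7*r)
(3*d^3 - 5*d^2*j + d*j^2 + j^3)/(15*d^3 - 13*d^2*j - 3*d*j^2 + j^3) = (d - j)/(5*d - j)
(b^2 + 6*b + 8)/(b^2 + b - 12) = (b + 2)/(b - 3)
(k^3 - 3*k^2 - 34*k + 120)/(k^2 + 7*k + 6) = (k^2 - 9*k + 20)/(k + 1)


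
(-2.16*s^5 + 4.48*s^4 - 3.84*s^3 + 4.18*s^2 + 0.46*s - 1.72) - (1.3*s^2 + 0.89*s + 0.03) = -2.16*s^5 + 4.48*s^4 - 3.84*s^3 + 2.88*s^2 - 0.43*s - 1.75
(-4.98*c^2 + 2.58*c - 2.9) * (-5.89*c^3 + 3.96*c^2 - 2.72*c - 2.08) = 29.3322*c^5 - 34.917*c^4 + 40.8434*c^3 - 8.1432*c^2 + 2.5216*c + 6.032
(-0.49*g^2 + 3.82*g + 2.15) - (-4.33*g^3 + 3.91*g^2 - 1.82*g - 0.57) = 4.33*g^3 - 4.4*g^2 + 5.64*g + 2.72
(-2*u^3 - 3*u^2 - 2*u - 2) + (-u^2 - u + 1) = -2*u^3 - 4*u^2 - 3*u - 1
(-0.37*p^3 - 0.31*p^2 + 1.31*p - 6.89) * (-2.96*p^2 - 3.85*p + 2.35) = 1.0952*p^5 + 2.3421*p^4 - 3.5536*p^3 + 14.6224*p^2 + 29.605*p - 16.1915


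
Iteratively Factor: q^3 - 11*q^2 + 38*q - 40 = (q - 2)*(q^2 - 9*q + 20) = (q - 5)*(q - 2)*(q - 4)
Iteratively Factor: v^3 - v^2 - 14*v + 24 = (v - 2)*(v^2 + v - 12) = (v - 2)*(v + 4)*(v - 3)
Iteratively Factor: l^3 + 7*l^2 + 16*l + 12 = (l + 3)*(l^2 + 4*l + 4) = (l + 2)*(l + 3)*(l + 2)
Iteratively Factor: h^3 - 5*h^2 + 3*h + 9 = (h + 1)*(h^2 - 6*h + 9) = (h - 3)*(h + 1)*(h - 3)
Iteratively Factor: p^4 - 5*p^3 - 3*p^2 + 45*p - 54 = (p - 2)*(p^3 - 3*p^2 - 9*p + 27) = (p - 3)*(p - 2)*(p^2 - 9) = (p - 3)*(p - 2)*(p + 3)*(p - 3)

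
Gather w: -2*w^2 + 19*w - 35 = -2*w^2 + 19*w - 35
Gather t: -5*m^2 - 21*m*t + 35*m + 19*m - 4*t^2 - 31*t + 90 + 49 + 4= -5*m^2 + 54*m - 4*t^2 + t*(-21*m - 31) + 143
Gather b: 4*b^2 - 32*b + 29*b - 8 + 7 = 4*b^2 - 3*b - 1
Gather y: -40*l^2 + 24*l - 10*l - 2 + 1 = -40*l^2 + 14*l - 1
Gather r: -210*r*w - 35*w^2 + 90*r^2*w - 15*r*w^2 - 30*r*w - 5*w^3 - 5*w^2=90*r^2*w + r*(-15*w^2 - 240*w) - 5*w^3 - 40*w^2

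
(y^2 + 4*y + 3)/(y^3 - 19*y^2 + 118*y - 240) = (y^2 + 4*y + 3)/(y^3 - 19*y^2 + 118*y - 240)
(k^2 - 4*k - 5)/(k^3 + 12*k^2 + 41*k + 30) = (k - 5)/(k^2 + 11*k + 30)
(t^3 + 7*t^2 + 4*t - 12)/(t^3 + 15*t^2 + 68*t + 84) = (t - 1)/(t + 7)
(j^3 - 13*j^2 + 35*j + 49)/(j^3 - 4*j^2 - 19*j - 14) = (j - 7)/(j + 2)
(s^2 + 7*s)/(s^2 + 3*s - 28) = s/(s - 4)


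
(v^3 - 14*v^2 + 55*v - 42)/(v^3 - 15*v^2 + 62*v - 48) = (v - 7)/(v - 8)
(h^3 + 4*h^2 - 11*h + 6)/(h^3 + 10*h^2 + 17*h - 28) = (h^2 + 5*h - 6)/(h^2 + 11*h + 28)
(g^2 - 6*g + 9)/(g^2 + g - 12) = (g - 3)/(g + 4)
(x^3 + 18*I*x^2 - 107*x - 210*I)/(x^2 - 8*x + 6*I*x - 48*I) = (x^2 + 12*I*x - 35)/(x - 8)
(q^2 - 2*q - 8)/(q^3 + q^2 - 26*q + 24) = (q + 2)/(q^2 + 5*q - 6)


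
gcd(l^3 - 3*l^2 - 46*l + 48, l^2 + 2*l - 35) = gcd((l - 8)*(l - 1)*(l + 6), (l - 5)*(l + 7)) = 1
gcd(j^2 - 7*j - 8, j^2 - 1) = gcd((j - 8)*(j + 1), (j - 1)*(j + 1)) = j + 1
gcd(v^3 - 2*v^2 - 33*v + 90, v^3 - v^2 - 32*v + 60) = v^2 + v - 30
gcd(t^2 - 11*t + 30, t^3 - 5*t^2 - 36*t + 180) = t^2 - 11*t + 30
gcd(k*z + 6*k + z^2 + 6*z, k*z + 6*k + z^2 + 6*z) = k*z + 6*k + z^2 + 6*z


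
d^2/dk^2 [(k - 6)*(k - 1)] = 2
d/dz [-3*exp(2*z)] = -6*exp(2*z)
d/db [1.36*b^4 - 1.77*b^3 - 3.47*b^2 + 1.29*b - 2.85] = 5.44*b^3 - 5.31*b^2 - 6.94*b + 1.29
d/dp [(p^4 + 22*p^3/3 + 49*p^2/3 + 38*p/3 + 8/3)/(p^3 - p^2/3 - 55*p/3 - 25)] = (9*p^6 - 6*p^5 - 664*p^4 - 3548*p^3 - 7679*p^2 - 7334*p - 2410)/(9*p^6 - 6*p^5 - 329*p^4 - 340*p^3 + 3175*p^2 + 8250*p + 5625)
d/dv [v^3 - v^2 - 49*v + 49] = 3*v^2 - 2*v - 49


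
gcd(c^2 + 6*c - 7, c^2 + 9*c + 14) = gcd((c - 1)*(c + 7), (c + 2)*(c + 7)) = c + 7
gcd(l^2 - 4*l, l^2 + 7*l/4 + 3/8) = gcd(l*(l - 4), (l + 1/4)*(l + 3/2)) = 1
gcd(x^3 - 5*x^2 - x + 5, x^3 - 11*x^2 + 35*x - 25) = x^2 - 6*x + 5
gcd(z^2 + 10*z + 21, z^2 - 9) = z + 3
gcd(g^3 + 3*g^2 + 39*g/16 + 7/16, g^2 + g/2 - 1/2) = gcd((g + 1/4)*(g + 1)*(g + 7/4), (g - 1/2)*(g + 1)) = g + 1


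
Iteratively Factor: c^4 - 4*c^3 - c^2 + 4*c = (c + 1)*(c^3 - 5*c^2 + 4*c) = (c - 1)*(c + 1)*(c^2 - 4*c) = c*(c - 1)*(c + 1)*(c - 4)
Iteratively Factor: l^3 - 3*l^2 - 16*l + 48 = (l - 4)*(l^2 + l - 12) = (l - 4)*(l - 3)*(l + 4)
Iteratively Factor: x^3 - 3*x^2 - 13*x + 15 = (x - 5)*(x^2 + 2*x - 3) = (x - 5)*(x + 3)*(x - 1)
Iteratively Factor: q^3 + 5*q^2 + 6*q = (q)*(q^2 + 5*q + 6) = q*(q + 2)*(q + 3)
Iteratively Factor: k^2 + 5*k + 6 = (k + 2)*(k + 3)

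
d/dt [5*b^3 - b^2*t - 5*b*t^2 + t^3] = -b^2 - 10*b*t + 3*t^2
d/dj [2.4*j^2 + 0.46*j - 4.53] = 4.8*j + 0.46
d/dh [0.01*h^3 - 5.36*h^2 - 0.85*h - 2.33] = 0.03*h^2 - 10.72*h - 0.85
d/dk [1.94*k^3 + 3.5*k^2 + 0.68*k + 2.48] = 5.82*k^2 + 7.0*k + 0.68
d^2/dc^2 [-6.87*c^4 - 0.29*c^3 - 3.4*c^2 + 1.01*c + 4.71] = -82.44*c^2 - 1.74*c - 6.8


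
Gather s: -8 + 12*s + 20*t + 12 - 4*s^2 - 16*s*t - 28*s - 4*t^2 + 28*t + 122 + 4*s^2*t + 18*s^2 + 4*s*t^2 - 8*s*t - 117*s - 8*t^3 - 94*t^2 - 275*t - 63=s^2*(4*t + 14) + s*(4*t^2 - 24*t - 133) - 8*t^3 - 98*t^2 - 227*t + 63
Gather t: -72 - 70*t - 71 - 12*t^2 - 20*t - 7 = -12*t^2 - 90*t - 150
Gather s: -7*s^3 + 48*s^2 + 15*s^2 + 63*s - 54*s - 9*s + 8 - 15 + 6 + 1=-7*s^3 + 63*s^2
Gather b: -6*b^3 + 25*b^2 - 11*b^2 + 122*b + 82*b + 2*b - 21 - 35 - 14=-6*b^3 + 14*b^2 + 206*b - 70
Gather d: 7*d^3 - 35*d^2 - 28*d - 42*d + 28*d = 7*d^3 - 35*d^2 - 42*d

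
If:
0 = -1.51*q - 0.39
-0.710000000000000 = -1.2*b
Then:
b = 0.59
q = -0.26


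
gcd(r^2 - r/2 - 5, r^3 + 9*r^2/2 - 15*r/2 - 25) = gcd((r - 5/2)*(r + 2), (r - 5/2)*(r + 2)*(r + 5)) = r^2 - r/2 - 5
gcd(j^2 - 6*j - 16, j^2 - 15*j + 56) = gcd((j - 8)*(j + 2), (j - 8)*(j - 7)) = j - 8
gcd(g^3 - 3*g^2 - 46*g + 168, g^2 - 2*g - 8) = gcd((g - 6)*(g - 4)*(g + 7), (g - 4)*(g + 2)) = g - 4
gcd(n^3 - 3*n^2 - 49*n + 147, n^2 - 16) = 1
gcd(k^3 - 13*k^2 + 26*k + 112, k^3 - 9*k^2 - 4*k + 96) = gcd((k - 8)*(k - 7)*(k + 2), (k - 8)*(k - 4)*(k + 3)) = k - 8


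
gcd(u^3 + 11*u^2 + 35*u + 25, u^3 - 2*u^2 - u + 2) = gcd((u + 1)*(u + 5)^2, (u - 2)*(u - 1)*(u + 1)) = u + 1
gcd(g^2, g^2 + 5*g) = g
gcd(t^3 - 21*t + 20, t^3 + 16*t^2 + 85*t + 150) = t + 5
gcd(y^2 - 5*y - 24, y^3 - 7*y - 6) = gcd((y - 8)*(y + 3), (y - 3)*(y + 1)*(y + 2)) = 1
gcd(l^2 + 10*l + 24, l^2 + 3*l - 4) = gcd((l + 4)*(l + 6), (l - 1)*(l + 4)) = l + 4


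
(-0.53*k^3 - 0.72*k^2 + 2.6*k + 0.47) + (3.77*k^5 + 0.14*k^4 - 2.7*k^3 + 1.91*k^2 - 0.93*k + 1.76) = 3.77*k^5 + 0.14*k^4 - 3.23*k^3 + 1.19*k^2 + 1.67*k + 2.23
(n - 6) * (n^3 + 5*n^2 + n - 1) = n^4 - n^3 - 29*n^2 - 7*n + 6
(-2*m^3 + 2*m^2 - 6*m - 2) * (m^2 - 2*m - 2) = -2*m^5 + 6*m^4 - 6*m^3 + 6*m^2 + 16*m + 4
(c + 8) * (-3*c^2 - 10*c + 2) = -3*c^3 - 34*c^2 - 78*c + 16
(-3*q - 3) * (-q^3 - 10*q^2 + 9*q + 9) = 3*q^4 + 33*q^3 + 3*q^2 - 54*q - 27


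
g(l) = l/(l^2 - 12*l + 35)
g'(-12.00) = 0.00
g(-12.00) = -0.04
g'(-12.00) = 0.00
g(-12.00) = -0.04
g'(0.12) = 0.03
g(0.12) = 0.00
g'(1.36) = 0.08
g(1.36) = 0.07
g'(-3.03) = 0.00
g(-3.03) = -0.04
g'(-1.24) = 0.01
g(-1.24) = -0.02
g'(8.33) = -1.75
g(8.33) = 1.88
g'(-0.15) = 0.03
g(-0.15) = -0.00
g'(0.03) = 0.03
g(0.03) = 0.00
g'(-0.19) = 0.03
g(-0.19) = -0.01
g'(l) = l*(12 - 2*l)/(l^2 - 12*l + 35)^2 + 1/(l^2 - 12*l + 35)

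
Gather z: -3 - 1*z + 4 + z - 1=0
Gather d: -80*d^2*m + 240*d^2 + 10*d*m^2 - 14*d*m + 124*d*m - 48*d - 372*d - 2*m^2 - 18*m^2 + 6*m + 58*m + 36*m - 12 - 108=d^2*(240 - 80*m) + d*(10*m^2 + 110*m - 420) - 20*m^2 + 100*m - 120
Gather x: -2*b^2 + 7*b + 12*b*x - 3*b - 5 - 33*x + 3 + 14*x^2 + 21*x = -2*b^2 + 4*b + 14*x^2 + x*(12*b - 12) - 2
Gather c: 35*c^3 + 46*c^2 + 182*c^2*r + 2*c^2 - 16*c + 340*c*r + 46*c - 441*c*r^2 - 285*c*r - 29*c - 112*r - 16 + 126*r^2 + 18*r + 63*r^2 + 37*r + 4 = 35*c^3 + c^2*(182*r + 48) + c*(-441*r^2 + 55*r + 1) + 189*r^2 - 57*r - 12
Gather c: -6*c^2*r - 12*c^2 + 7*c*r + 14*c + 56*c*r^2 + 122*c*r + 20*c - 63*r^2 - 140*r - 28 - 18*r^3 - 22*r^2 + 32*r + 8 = c^2*(-6*r - 12) + c*(56*r^2 + 129*r + 34) - 18*r^3 - 85*r^2 - 108*r - 20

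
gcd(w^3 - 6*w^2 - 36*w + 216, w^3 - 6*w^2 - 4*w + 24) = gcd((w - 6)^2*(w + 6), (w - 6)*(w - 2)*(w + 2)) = w - 6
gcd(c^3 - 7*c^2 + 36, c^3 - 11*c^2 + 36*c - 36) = c^2 - 9*c + 18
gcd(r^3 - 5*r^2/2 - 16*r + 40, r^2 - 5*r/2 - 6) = r - 4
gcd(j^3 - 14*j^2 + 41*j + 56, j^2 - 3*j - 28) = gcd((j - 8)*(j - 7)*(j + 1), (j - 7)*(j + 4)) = j - 7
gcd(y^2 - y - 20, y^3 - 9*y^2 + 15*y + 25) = y - 5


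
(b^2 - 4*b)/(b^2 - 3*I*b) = (b - 4)/(b - 3*I)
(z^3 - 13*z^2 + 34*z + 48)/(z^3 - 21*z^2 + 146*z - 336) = (z + 1)/(z - 7)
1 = 1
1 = 1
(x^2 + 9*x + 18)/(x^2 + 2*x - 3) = (x + 6)/(x - 1)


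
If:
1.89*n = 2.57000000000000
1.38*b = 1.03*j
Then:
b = 0.746376811594203*j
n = 1.36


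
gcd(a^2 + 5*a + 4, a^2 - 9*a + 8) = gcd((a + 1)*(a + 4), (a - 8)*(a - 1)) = 1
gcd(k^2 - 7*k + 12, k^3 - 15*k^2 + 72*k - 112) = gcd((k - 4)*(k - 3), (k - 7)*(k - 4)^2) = k - 4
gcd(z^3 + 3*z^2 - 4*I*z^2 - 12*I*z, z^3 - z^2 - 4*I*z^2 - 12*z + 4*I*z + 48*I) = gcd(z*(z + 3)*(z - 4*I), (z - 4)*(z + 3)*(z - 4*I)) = z^2 + z*(3 - 4*I) - 12*I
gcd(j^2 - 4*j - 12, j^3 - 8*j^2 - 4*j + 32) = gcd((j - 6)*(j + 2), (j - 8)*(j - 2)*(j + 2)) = j + 2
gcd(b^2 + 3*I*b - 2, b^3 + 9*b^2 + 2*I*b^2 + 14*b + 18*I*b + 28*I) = b + 2*I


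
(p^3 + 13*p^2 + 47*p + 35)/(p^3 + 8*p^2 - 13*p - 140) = (p + 1)/(p - 4)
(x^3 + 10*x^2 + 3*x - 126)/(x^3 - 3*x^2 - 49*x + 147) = (x + 6)/(x - 7)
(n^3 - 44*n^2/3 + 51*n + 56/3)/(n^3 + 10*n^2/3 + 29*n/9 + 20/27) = 9*(n^2 - 15*n + 56)/(9*n^2 + 27*n + 20)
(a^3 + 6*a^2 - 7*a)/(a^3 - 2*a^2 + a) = (a + 7)/(a - 1)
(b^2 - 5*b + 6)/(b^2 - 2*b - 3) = (b - 2)/(b + 1)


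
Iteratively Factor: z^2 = (z)*(z)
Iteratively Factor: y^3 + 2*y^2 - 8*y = (y - 2)*(y^2 + 4*y) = (y - 2)*(y + 4)*(y)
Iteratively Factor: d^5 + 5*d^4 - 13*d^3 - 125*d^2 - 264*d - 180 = (d + 3)*(d^4 + 2*d^3 - 19*d^2 - 68*d - 60) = (d + 3)^2*(d^3 - d^2 - 16*d - 20) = (d + 2)*(d + 3)^2*(d^2 - 3*d - 10) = (d - 5)*(d + 2)*(d + 3)^2*(d + 2)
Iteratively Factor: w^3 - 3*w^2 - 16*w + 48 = (w - 4)*(w^2 + w - 12) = (w - 4)*(w - 3)*(w + 4)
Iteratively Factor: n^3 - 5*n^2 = (n)*(n^2 - 5*n) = n*(n - 5)*(n)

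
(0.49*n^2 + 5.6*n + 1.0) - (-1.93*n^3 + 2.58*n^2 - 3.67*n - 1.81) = 1.93*n^3 - 2.09*n^2 + 9.27*n + 2.81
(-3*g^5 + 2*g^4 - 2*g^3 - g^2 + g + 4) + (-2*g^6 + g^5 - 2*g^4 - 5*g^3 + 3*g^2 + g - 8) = -2*g^6 - 2*g^5 - 7*g^3 + 2*g^2 + 2*g - 4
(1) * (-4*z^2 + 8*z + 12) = -4*z^2 + 8*z + 12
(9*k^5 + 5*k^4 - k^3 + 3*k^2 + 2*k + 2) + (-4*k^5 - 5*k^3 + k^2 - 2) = 5*k^5 + 5*k^4 - 6*k^3 + 4*k^2 + 2*k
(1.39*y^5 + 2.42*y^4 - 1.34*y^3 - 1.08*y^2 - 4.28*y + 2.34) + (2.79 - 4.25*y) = 1.39*y^5 + 2.42*y^4 - 1.34*y^3 - 1.08*y^2 - 8.53*y + 5.13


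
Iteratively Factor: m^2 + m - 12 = (m - 3)*(m + 4)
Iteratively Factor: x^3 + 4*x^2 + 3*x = (x + 3)*(x^2 + x) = (x + 1)*(x + 3)*(x)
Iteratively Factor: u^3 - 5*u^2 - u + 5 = (u + 1)*(u^2 - 6*u + 5) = (u - 5)*(u + 1)*(u - 1)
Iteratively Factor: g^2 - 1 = (g + 1)*(g - 1)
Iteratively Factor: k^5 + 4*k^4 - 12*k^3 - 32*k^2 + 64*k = (k - 2)*(k^4 + 6*k^3 - 32*k) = (k - 2)^2*(k^3 + 8*k^2 + 16*k) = (k - 2)^2*(k + 4)*(k^2 + 4*k) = (k - 2)^2*(k + 4)^2*(k)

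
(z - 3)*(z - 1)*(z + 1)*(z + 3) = z^4 - 10*z^2 + 9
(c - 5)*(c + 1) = c^2 - 4*c - 5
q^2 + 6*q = q*(q + 6)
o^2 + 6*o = o*(o + 6)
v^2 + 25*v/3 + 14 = (v + 7/3)*(v + 6)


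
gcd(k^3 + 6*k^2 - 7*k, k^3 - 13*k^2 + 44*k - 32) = k - 1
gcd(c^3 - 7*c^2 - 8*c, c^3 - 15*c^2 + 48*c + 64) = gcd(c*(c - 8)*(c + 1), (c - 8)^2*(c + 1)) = c^2 - 7*c - 8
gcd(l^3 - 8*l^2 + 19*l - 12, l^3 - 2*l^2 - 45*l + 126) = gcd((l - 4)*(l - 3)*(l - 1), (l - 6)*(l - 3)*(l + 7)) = l - 3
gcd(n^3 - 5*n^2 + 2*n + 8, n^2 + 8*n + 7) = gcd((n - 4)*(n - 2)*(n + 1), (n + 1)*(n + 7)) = n + 1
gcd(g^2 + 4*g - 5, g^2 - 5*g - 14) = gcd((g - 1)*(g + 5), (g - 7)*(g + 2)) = 1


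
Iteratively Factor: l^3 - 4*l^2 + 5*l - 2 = (l - 1)*(l^2 - 3*l + 2) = (l - 2)*(l - 1)*(l - 1)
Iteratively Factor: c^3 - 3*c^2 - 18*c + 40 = (c - 5)*(c^2 + 2*c - 8) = (c - 5)*(c - 2)*(c + 4)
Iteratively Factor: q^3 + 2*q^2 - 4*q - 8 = (q + 2)*(q^2 - 4) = (q - 2)*(q + 2)*(q + 2)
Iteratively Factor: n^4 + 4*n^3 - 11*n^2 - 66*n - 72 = (n + 3)*(n^3 + n^2 - 14*n - 24) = (n + 2)*(n + 3)*(n^2 - n - 12) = (n - 4)*(n + 2)*(n + 3)*(n + 3)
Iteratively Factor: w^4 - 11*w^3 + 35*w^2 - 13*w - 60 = (w + 1)*(w^3 - 12*w^2 + 47*w - 60) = (w - 3)*(w + 1)*(w^2 - 9*w + 20) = (w - 4)*(w - 3)*(w + 1)*(w - 5)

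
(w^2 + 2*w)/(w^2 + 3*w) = (w + 2)/(w + 3)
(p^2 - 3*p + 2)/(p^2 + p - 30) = (p^2 - 3*p + 2)/(p^2 + p - 30)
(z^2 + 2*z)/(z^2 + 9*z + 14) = z/(z + 7)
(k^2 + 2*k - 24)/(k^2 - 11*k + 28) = (k + 6)/(k - 7)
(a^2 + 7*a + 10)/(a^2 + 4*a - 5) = (a + 2)/(a - 1)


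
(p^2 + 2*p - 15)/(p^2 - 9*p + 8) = (p^2 + 2*p - 15)/(p^2 - 9*p + 8)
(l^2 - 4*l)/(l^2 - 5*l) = (l - 4)/(l - 5)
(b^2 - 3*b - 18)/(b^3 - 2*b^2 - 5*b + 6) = (b^2 - 3*b - 18)/(b^3 - 2*b^2 - 5*b + 6)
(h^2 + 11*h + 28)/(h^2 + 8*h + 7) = (h + 4)/(h + 1)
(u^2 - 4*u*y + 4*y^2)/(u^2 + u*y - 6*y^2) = (u - 2*y)/(u + 3*y)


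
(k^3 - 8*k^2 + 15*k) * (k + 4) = k^4 - 4*k^3 - 17*k^2 + 60*k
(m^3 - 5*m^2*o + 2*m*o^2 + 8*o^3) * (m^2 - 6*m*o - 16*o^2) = m^5 - 11*m^4*o + 16*m^3*o^2 + 76*m^2*o^3 - 80*m*o^4 - 128*o^5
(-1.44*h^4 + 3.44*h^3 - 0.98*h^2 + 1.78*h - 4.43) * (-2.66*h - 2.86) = 3.8304*h^5 - 5.032*h^4 - 7.2316*h^3 - 1.932*h^2 + 6.693*h + 12.6698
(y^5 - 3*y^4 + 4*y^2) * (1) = y^5 - 3*y^4 + 4*y^2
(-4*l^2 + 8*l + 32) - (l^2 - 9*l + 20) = -5*l^2 + 17*l + 12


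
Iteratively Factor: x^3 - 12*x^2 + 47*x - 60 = (x - 4)*(x^2 - 8*x + 15) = (x - 5)*(x - 4)*(x - 3)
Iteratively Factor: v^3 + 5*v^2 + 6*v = (v + 2)*(v^2 + 3*v) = (v + 2)*(v + 3)*(v)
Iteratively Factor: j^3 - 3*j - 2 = (j - 2)*(j^2 + 2*j + 1) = (j - 2)*(j + 1)*(j + 1)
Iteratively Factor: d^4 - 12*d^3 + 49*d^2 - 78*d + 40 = (d - 4)*(d^3 - 8*d^2 + 17*d - 10) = (d - 5)*(d - 4)*(d^2 - 3*d + 2) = (d - 5)*(d - 4)*(d - 1)*(d - 2)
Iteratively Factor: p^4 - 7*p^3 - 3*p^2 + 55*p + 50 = (p - 5)*(p^3 - 2*p^2 - 13*p - 10) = (p - 5)^2*(p^2 + 3*p + 2) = (p - 5)^2*(p + 2)*(p + 1)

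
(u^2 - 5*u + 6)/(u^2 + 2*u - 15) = (u - 2)/(u + 5)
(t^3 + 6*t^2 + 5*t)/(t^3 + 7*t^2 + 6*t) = (t + 5)/(t + 6)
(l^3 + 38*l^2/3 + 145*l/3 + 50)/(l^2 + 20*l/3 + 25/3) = l + 6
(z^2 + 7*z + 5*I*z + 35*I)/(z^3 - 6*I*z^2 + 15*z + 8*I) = (z^2 + z*(7 + 5*I) + 35*I)/(z^3 - 6*I*z^2 + 15*z + 8*I)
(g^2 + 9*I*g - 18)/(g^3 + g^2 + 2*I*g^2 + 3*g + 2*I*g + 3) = (g + 6*I)/(g^2 + g*(1 - I) - I)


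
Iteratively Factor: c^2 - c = (c)*(c - 1)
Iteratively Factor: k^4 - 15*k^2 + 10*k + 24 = (k - 3)*(k^3 + 3*k^2 - 6*k - 8) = (k - 3)*(k + 1)*(k^2 + 2*k - 8) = (k - 3)*(k - 2)*(k + 1)*(k + 4)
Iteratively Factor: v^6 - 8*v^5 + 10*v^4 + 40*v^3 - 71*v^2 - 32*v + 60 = (v - 5)*(v^5 - 3*v^4 - 5*v^3 + 15*v^2 + 4*v - 12) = (v - 5)*(v - 1)*(v^4 - 2*v^3 - 7*v^2 + 8*v + 12) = (v - 5)*(v - 3)*(v - 1)*(v^3 + v^2 - 4*v - 4) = (v - 5)*(v - 3)*(v - 2)*(v - 1)*(v^2 + 3*v + 2) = (v - 5)*(v - 3)*(v - 2)*(v - 1)*(v + 2)*(v + 1)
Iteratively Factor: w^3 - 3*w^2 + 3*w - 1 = (w - 1)*(w^2 - 2*w + 1) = (w - 1)^2*(w - 1)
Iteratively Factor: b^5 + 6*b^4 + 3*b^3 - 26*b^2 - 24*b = (b)*(b^4 + 6*b^3 + 3*b^2 - 26*b - 24) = b*(b + 3)*(b^3 + 3*b^2 - 6*b - 8) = b*(b + 1)*(b + 3)*(b^2 + 2*b - 8) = b*(b + 1)*(b + 3)*(b + 4)*(b - 2)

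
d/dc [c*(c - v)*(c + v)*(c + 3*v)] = 4*c^3 + 9*c^2*v - 2*c*v^2 - 3*v^3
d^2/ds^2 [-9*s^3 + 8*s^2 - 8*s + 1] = 16 - 54*s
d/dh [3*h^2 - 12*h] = 6*h - 12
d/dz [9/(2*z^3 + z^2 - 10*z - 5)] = 18*(-3*z^2 - z + 5)/(2*z^3 + z^2 - 10*z - 5)^2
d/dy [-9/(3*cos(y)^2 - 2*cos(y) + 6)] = 18*(1 - 3*cos(y))*sin(y)/(3*cos(y)^2 - 2*cos(y) + 6)^2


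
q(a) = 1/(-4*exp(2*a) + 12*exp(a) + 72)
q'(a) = (8*exp(2*a) - 12*exp(a))/(-4*exp(2*a) + 12*exp(a) + 72)^2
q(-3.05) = 0.01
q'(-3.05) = -0.00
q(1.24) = 0.02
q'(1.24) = 0.01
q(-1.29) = 0.01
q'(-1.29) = -0.00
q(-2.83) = 0.01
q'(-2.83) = -0.00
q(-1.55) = 0.01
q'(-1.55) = -0.00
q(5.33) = -0.00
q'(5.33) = 0.00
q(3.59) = -0.00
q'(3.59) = 0.00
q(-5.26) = 0.01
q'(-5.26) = -0.00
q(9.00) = 0.00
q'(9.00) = 0.00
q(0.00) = 0.01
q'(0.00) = 0.00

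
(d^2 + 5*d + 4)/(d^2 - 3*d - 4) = (d + 4)/(d - 4)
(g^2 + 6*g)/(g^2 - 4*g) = (g + 6)/(g - 4)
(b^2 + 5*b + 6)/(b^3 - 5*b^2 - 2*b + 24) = (b + 3)/(b^2 - 7*b + 12)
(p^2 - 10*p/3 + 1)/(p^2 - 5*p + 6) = (p - 1/3)/(p - 2)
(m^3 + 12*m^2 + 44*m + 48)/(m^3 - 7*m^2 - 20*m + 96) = (m^2 + 8*m + 12)/(m^2 - 11*m + 24)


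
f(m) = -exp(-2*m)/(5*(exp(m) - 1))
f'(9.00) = 0.00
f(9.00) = 0.00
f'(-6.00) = -65182.60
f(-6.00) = 32631.84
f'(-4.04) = -1303.05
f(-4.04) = 657.42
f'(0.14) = 9.71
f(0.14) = -1.01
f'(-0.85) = -2.40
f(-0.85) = 1.91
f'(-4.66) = -4484.72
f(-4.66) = 2253.13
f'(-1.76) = -14.63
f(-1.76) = 8.16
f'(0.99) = 0.06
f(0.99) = -0.02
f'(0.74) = 0.16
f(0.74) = -0.04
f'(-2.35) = -46.05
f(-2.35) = 24.31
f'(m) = 2*exp(-2*m)/(5*(exp(m) - 1)) + exp(-m)/(5*(exp(m) - 1)^2) = (3*exp(m) - 2)*exp(-2*m)/(5*(1 - exp(m))^2)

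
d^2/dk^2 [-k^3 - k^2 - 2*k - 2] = -6*k - 2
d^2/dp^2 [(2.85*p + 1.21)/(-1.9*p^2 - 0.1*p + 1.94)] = (-(2.85*p + 1.21)*(3.8*p + 0.1)*(7.6*p + 0.2) + (32.49*p + 5.168)*(1.9*p^2 + 0.1*p - 1.94))/(1.9*p^2 + 0.1*p - 1.94)^3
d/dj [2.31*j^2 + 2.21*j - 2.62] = 4.62*j + 2.21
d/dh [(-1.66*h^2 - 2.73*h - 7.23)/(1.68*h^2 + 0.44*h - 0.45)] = (3.856*h^2 + 25.7868*h + 4.4097)/(2.8224*h^4 + 1.4784*h^3 - 1.3184*h^2 - 0.396*h + 0.2025)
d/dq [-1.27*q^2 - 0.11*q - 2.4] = -2.54*q - 0.11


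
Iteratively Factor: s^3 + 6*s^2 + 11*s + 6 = (s + 1)*(s^2 + 5*s + 6) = (s + 1)*(s + 3)*(s + 2)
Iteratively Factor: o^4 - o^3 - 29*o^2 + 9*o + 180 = (o - 3)*(o^3 + 2*o^2 - 23*o - 60) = (o - 3)*(o + 4)*(o^2 - 2*o - 15) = (o - 5)*(o - 3)*(o + 4)*(o + 3)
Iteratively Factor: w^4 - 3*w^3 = (w)*(w^3 - 3*w^2) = w^2*(w^2 - 3*w) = w^3*(w - 3)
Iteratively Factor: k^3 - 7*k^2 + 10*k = (k)*(k^2 - 7*k + 10) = k*(k - 5)*(k - 2)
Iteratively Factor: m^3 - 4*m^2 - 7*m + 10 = (m + 2)*(m^2 - 6*m + 5) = (m - 5)*(m + 2)*(m - 1)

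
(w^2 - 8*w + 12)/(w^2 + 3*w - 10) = (w - 6)/(w + 5)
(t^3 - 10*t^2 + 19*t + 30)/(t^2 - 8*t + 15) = (t^2 - 5*t - 6)/(t - 3)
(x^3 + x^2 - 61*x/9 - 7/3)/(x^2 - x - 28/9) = (3*x^2 + 10*x + 3)/(3*x + 4)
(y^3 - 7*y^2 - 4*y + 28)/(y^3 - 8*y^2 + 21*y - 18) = (y^2 - 5*y - 14)/(y^2 - 6*y + 9)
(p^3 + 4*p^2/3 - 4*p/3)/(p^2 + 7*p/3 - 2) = p*(p + 2)/(p + 3)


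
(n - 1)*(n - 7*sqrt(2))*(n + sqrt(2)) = n^3 - 6*sqrt(2)*n^2 - n^2 - 14*n + 6*sqrt(2)*n + 14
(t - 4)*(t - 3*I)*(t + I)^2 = t^4 - 4*t^3 - I*t^3 + 5*t^2 + 4*I*t^2 - 20*t + 3*I*t - 12*I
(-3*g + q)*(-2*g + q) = 6*g^2 - 5*g*q + q^2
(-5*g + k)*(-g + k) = 5*g^2 - 6*g*k + k^2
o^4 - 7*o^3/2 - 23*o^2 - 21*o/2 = o*(o - 7)*(o + 1/2)*(o + 3)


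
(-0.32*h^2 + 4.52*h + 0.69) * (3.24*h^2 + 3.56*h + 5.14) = -1.0368*h^4 + 13.5056*h^3 + 16.682*h^2 + 25.6892*h + 3.5466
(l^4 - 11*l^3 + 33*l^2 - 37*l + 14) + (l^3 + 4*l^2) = l^4 - 10*l^3 + 37*l^2 - 37*l + 14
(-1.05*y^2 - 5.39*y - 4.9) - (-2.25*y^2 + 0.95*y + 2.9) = 1.2*y^2 - 6.34*y - 7.8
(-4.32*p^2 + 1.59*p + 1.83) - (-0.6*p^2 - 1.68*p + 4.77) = -3.72*p^2 + 3.27*p - 2.94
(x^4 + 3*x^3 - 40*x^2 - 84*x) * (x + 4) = x^5 + 7*x^4 - 28*x^3 - 244*x^2 - 336*x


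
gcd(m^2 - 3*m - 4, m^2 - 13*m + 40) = 1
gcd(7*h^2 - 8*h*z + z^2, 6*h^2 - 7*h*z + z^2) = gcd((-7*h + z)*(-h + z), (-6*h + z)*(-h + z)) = -h + z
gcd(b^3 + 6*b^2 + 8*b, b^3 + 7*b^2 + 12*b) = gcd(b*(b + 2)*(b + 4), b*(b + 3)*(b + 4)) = b^2 + 4*b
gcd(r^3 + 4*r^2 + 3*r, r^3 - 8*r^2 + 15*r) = r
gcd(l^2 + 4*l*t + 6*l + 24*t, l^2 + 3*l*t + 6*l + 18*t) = l + 6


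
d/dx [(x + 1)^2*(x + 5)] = (x + 1)*(3*x + 11)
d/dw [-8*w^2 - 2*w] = -16*w - 2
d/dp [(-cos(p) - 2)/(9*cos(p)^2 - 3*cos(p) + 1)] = (-9*cos(p)^2 - 36*cos(p) + 7)*sin(p)/(9*sin(p)^2 + 3*cos(p) - 10)^2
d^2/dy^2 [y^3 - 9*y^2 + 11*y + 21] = 6*y - 18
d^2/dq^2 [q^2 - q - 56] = 2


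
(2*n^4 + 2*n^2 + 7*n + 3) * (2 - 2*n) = -4*n^5 + 4*n^4 - 4*n^3 - 10*n^2 + 8*n + 6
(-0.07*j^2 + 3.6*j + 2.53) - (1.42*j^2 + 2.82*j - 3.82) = -1.49*j^2 + 0.78*j + 6.35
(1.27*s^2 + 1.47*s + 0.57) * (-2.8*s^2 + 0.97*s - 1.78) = -3.556*s^4 - 2.8841*s^3 - 2.4307*s^2 - 2.0637*s - 1.0146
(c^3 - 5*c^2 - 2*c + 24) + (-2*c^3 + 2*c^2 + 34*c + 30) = -c^3 - 3*c^2 + 32*c + 54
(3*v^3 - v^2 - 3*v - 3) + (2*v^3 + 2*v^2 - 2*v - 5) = 5*v^3 + v^2 - 5*v - 8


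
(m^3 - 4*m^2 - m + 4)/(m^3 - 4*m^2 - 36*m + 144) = (m^2 - 1)/(m^2 - 36)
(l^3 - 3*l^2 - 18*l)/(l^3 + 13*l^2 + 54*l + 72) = l*(l - 6)/(l^2 + 10*l + 24)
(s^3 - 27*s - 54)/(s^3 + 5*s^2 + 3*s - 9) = (s - 6)/(s - 1)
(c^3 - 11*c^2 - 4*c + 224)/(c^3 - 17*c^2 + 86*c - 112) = (c + 4)/(c - 2)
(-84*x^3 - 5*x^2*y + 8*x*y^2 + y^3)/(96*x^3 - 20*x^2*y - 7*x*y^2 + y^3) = (-7*x - y)/(8*x - y)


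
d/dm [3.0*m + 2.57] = 3.00000000000000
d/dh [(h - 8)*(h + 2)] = 2*h - 6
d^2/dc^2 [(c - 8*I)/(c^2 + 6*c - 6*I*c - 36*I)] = 2*(4*(c - 8*I)*(c + 3 - 3*I)^2 + (-3*c - 6 + 14*I)*(c^2 + 6*c - 6*I*c - 36*I))/(c^2 + 6*c - 6*I*c - 36*I)^3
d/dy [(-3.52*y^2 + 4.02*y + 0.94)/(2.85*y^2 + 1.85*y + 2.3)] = (-17.969*y^2 - 21.55*y + 7.507)/(8.1225*y^4 + 10.545*y^3 + 16.5325*y^2 + 8.51*y + 5.29)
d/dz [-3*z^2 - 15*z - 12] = -6*z - 15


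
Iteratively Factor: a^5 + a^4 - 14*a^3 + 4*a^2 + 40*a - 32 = (a - 2)*(a^4 + 3*a^3 - 8*a^2 - 12*a + 16) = (a - 2)*(a + 2)*(a^3 + a^2 - 10*a + 8) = (a - 2)*(a - 1)*(a + 2)*(a^2 + 2*a - 8) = (a - 2)*(a - 1)*(a + 2)*(a + 4)*(a - 2)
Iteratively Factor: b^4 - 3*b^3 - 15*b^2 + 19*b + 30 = (b - 2)*(b^3 - b^2 - 17*b - 15) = (b - 5)*(b - 2)*(b^2 + 4*b + 3) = (b - 5)*(b - 2)*(b + 3)*(b + 1)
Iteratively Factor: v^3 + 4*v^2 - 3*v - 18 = (v + 3)*(v^2 + v - 6) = (v - 2)*(v + 3)*(v + 3)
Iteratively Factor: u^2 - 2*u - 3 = (u - 3)*(u + 1)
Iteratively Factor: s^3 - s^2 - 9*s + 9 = (s + 3)*(s^2 - 4*s + 3) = (s - 1)*(s + 3)*(s - 3)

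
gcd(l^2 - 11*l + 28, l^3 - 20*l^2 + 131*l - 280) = l - 7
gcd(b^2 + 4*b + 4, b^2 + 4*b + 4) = b^2 + 4*b + 4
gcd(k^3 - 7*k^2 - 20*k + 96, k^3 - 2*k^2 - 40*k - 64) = k^2 - 4*k - 32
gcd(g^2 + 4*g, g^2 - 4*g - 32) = g + 4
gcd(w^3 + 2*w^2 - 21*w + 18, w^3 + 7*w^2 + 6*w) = w + 6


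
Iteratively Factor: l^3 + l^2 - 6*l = (l)*(l^2 + l - 6) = l*(l - 2)*(l + 3)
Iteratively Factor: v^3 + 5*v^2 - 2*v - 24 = (v + 4)*(v^2 + v - 6) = (v - 2)*(v + 4)*(v + 3)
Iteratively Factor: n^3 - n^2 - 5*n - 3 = (n - 3)*(n^2 + 2*n + 1) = (n - 3)*(n + 1)*(n + 1)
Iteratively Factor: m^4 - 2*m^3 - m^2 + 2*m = (m - 2)*(m^3 - m) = (m - 2)*(m - 1)*(m^2 + m) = m*(m - 2)*(m - 1)*(m + 1)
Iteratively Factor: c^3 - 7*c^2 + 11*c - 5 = (c - 1)*(c^2 - 6*c + 5) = (c - 5)*(c - 1)*(c - 1)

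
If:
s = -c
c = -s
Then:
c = -s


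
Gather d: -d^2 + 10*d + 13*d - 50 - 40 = -d^2 + 23*d - 90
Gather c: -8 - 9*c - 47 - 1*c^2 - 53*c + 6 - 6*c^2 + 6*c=-7*c^2 - 56*c - 49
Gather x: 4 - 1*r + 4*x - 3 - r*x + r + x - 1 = x*(5 - r)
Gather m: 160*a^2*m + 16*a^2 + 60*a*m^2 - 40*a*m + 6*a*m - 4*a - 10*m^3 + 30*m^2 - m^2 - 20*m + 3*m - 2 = 16*a^2 - 4*a - 10*m^3 + m^2*(60*a + 29) + m*(160*a^2 - 34*a - 17) - 2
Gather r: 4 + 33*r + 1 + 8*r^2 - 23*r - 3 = 8*r^2 + 10*r + 2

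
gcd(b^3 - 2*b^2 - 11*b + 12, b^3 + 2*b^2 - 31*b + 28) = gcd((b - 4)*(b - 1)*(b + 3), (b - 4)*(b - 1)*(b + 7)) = b^2 - 5*b + 4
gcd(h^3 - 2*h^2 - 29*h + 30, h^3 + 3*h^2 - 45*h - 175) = h + 5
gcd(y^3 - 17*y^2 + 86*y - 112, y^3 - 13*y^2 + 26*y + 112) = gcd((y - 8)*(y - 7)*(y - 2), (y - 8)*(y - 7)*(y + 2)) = y^2 - 15*y + 56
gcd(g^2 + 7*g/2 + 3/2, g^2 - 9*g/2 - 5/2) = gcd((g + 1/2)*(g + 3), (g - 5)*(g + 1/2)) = g + 1/2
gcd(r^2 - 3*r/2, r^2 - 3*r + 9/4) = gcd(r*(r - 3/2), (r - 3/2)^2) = r - 3/2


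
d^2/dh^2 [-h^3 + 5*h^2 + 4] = 10 - 6*h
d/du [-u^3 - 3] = -3*u^2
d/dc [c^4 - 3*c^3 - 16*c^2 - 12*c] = 4*c^3 - 9*c^2 - 32*c - 12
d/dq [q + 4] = 1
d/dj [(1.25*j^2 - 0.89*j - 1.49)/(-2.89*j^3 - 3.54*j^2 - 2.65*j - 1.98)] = (3.6125*j^4 - 5.1442*j^3 - 19.3814*j^2 - 15.4992*j - 2.1863)/(8.3521*j^6 + 20.4612*j^5 + 27.8486*j^4 + 30.2064*j^3 + 21.0409*j^2 + 10.494*j + 3.9204)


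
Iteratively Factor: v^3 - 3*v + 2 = (v - 1)*(v^2 + v - 2) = (v - 1)*(v + 2)*(v - 1)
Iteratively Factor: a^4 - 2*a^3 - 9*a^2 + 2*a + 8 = (a - 1)*(a^3 - a^2 - 10*a - 8) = (a - 1)*(a + 1)*(a^2 - 2*a - 8) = (a - 1)*(a + 1)*(a + 2)*(a - 4)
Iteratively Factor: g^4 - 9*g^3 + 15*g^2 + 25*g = (g - 5)*(g^3 - 4*g^2 - 5*g) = (g - 5)^2*(g^2 + g) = g*(g - 5)^2*(g + 1)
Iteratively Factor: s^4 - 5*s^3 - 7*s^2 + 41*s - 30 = (s - 1)*(s^3 - 4*s^2 - 11*s + 30) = (s - 5)*(s - 1)*(s^2 + s - 6) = (s - 5)*(s - 2)*(s - 1)*(s + 3)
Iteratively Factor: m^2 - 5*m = (m - 5)*(m)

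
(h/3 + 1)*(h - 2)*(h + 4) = h^3/3 + 5*h^2/3 - 2*h/3 - 8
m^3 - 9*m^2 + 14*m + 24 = (m - 6)*(m - 4)*(m + 1)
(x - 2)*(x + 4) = x^2 + 2*x - 8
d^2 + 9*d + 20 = (d + 4)*(d + 5)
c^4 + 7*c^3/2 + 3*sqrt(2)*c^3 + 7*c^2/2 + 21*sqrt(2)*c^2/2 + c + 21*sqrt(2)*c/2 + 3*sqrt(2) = (c + 1/2)*(c + 1)*(c + 2)*(c + 3*sqrt(2))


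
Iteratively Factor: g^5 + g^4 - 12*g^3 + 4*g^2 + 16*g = (g + 4)*(g^4 - 3*g^3 + 4*g) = (g + 1)*(g + 4)*(g^3 - 4*g^2 + 4*g) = (g - 2)*(g + 1)*(g + 4)*(g^2 - 2*g) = g*(g - 2)*(g + 1)*(g + 4)*(g - 2)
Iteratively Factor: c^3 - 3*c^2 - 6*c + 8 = (c - 1)*(c^2 - 2*c - 8) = (c - 4)*(c - 1)*(c + 2)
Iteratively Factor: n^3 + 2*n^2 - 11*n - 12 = (n + 1)*(n^2 + n - 12) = (n + 1)*(n + 4)*(n - 3)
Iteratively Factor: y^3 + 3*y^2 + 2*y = (y + 1)*(y^2 + 2*y) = (y + 1)*(y + 2)*(y)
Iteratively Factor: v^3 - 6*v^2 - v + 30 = (v + 2)*(v^2 - 8*v + 15) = (v - 5)*(v + 2)*(v - 3)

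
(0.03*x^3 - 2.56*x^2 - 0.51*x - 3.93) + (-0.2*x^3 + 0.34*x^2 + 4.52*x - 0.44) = -0.17*x^3 - 2.22*x^2 + 4.01*x - 4.37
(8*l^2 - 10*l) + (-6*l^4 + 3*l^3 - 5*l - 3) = -6*l^4 + 3*l^3 + 8*l^2 - 15*l - 3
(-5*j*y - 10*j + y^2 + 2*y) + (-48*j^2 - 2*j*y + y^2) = -48*j^2 - 7*j*y - 10*j + 2*y^2 + 2*y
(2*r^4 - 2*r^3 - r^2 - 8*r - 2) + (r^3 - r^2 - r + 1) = 2*r^4 - r^3 - 2*r^2 - 9*r - 1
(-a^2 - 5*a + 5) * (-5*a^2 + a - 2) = 5*a^4 + 24*a^3 - 28*a^2 + 15*a - 10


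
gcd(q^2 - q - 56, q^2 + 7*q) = q + 7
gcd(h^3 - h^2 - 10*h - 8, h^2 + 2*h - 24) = h - 4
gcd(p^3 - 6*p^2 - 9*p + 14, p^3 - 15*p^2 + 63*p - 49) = p^2 - 8*p + 7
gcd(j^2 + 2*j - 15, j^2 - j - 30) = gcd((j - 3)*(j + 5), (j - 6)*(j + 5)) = j + 5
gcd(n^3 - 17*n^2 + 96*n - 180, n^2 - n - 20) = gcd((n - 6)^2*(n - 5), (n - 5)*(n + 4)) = n - 5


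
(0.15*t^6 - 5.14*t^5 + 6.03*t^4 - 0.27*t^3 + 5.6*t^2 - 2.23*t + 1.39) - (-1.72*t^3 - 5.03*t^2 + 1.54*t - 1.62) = 0.15*t^6 - 5.14*t^5 + 6.03*t^4 + 1.45*t^3 + 10.63*t^2 - 3.77*t + 3.01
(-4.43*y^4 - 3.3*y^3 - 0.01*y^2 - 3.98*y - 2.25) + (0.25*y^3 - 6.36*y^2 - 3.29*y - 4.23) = -4.43*y^4 - 3.05*y^3 - 6.37*y^2 - 7.27*y - 6.48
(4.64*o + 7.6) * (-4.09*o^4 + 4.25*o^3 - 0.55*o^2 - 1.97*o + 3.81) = -18.9776*o^5 - 11.364*o^4 + 29.748*o^3 - 13.3208*o^2 + 2.7064*o + 28.956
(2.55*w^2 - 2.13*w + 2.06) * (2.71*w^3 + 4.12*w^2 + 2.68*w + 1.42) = 6.9105*w^5 + 4.7337*w^4 + 3.641*w^3 + 6.3998*w^2 + 2.4962*w + 2.9252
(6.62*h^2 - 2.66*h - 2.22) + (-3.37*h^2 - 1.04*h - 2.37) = 3.25*h^2 - 3.7*h - 4.59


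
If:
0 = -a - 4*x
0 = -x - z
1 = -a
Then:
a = -1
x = 1/4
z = -1/4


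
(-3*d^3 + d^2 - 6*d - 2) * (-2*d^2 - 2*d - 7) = 6*d^5 + 4*d^4 + 31*d^3 + 9*d^2 + 46*d + 14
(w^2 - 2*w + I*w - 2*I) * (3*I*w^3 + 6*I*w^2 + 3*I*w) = 3*I*w^5 - 3*w^4 - 9*I*w^3 + 9*w^2 - 6*I*w^2 + 6*w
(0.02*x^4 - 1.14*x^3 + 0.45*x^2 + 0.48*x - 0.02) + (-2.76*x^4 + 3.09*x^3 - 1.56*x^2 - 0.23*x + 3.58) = -2.74*x^4 + 1.95*x^3 - 1.11*x^2 + 0.25*x + 3.56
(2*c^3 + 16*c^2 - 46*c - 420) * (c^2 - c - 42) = 2*c^5 + 14*c^4 - 146*c^3 - 1046*c^2 + 2352*c + 17640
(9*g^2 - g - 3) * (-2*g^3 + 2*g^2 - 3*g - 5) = -18*g^5 + 20*g^4 - 23*g^3 - 48*g^2 + 14*g + 15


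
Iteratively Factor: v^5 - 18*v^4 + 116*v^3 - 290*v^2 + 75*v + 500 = (v - 4)*(v^4 - 14*v^3 + 60*v^2 - 50*v - 125) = (v - 5)*(v - 4)*(v^3 - 9*v^2 + 15*v + 25) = (v - 5)*(v - 4)*(v + 1)*(v^2 - 10*v + 25) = (v - 5)^2*(v - 4)*(v + 1)*(v - 5)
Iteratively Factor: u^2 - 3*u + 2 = (u - 1)*(u - 2)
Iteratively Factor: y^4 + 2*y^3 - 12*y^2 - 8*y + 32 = (y + 2)*(y^3 - 12*y + 16) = (y - 2)*(y + 2)*(y^2 + 2*y - 8) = (y - 2)*(y + 2)*(y + 4)*(y - 2)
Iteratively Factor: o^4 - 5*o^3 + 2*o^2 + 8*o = (o - 2)*(o^3 - 3*o^2 - 4*o) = (o - 2)*(o + 1)*(o^2 - 4*o) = (o - 4)*(o - 2)*(o + 1)*(o)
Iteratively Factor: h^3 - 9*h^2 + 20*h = (h - 5)*(h^2 - 4*h) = h*(h - 5)*(h - 4)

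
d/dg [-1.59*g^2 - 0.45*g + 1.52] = -3.18*g - 0.45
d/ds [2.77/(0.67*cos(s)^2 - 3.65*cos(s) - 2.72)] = (3.7118*cos(s) - 10.1105)*sin(s)/(-0.67*cos(s)^2 + 3.65*cos(s) + 2.72)^2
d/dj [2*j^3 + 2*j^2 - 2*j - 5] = 6*j^2 + 4*j - 2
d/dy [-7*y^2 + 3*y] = 3 - 14*y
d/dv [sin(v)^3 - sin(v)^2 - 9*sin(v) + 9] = (3*sin(v)^2 - 2*sin(v) - 9)*cos(v)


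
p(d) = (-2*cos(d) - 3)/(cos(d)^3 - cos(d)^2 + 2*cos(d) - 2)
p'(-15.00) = 0.53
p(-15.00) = 0.33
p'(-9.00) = 0.26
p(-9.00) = 0.22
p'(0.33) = -185.60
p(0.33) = 31.32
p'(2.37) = -0.61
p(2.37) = 0.36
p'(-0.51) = 50.41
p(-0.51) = 13.50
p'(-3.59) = -0.28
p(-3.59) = 0.22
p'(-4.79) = -2.79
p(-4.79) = 1.70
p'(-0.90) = 9.55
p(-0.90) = 4.70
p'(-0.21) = 719.92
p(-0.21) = 76.30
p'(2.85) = -0.16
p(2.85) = 0.19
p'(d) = (-2*cos(d) - 3)*(3*sin(d)*cos(d)^2 - 2*sin(d)*cos(d) + 2*sin(d))/(cos(d)^3 - cos(d)^2 + 2*cos(d) - 2)^2 + 2*sin(d)/(cos(d)^3 - cos(d)^2 + 2*cos(d) - 2)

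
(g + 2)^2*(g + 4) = g^3 + 8*g^2 + 20*g + 16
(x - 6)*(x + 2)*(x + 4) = x^3 - 28*x - 48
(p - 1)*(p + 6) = p^2 + 5*p - 6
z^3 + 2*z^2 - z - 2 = (z - 1)*(z + 1)*(z + 2)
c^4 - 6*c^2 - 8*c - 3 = (c - 3)*(c + 1)^3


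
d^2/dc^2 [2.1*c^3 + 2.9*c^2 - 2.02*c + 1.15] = 12.6*c + 5.8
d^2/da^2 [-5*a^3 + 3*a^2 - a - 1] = 6 - 30*a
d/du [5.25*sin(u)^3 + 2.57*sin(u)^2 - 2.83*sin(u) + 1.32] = (15.75*sin(u)^2 + 5.14*sin(u) - 2.83)*cos(u)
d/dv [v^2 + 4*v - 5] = 2*v + 4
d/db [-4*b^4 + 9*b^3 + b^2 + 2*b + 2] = -16*b^3 + 27*b^2 + 2*b + 2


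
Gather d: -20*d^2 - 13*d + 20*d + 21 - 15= -20*d^2 + 7*d + 6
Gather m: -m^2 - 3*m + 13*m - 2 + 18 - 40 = -m^2 + 10*m - 24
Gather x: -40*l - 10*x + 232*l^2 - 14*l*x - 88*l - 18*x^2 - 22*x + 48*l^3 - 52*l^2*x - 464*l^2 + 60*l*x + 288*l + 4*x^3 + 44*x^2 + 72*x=48*l^3 - 232*l^2 + 160*l + 4*x^3 + 26*x^2 + x*(-52*l^2 + 46*l + 40)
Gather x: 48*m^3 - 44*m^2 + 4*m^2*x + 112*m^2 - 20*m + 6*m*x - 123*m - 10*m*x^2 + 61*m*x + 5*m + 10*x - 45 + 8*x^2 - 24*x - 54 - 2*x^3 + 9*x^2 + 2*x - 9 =48*m^3 + 68*m^2 - 138*m - 2*x^3 + x^2*(17 - 10*m) + x*(4*m^2 + 67*m - 12) - 108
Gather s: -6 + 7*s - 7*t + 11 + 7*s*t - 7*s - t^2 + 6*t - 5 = 7*s*t - t^2 - t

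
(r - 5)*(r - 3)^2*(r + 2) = r^4 - 9*r^3 + 17*r^2 + 33*r - 90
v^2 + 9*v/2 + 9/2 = (v + 3/2)*(v + 3)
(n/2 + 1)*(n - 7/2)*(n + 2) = n^3/2 + n^2/4 - 5*n - 7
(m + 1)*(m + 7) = m^2 + 8*m + 7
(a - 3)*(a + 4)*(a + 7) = a^3 + 8*a^2 - 5*a - 84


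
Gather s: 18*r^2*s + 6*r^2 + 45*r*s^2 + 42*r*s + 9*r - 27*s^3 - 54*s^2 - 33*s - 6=6*r^2 + 9*r - 27*s^3 + s^2*(45*r - 54) + s*(18*r^2 + 42*r - 33) - 6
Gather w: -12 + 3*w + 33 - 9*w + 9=30 - 6*w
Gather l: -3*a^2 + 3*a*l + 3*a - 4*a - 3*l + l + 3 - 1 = -3*a^2 - a + l*(3*a - 2) + 2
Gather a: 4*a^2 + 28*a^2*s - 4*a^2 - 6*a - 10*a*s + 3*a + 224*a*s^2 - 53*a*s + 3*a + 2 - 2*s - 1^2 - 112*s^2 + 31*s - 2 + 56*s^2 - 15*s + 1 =28*a^2*s + a*(224*s^2 - 63*s) - 56*s^2 + 14*s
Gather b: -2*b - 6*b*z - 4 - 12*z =b*(-6*z - 2) - 12*z - 4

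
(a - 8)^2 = a^2 - 16*a + 64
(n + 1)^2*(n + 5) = n^3 + 7*n^2 + 11*n + 5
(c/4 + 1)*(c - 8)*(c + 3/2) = c^3/4 - 5*c^2/8 - 19*c/2 - 12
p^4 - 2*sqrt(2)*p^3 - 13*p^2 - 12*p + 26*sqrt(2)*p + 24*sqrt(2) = (p - 4)*(p + 1)*(p + 3)*(p - 2*sqrt(2))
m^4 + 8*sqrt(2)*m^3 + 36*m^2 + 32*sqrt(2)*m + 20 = (m + sqrt(2))^3*(m + 5*sqrt(2))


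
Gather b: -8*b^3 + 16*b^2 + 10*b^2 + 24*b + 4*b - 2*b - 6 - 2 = -8*b^3 + 26*b^2 + 26*b - 8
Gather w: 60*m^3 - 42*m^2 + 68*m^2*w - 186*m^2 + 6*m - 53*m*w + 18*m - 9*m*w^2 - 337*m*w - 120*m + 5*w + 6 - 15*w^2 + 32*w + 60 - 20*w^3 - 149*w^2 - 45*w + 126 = 60*m^3 - 228*m^2 - 96*m - 20*w^3 + w^2*(-9*m - 164) + w*(68*m^2 - 390*m - 8) + 192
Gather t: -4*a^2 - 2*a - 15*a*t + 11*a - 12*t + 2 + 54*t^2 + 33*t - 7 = -4*a^2 + 9*a + 54*t^2 + t*(21 - 15*a) - 5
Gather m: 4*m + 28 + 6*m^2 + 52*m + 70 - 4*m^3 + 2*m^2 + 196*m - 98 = -4*m^3 + 8*m^2 + 252*m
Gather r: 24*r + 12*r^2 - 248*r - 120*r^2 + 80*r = -108*r^2 - 144*r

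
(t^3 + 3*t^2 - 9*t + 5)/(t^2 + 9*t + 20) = (t^2 - 2*t + 1)/(t + 4)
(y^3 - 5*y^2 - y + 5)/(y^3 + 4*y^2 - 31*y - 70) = (y^2 - 1)/(y^2 + 9*y + 14)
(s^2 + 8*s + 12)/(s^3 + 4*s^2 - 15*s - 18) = (s + 2)/(s^2 - 2*s - 3)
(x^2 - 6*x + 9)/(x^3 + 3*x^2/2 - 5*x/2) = 2*(x^2 - 6*x + 9)/(x*(2*x^2 + 3*x - 5))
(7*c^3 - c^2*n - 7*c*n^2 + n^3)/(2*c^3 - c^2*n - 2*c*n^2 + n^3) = (7*c - n)/(2*c - n)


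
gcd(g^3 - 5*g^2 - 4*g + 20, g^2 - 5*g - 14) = g + 2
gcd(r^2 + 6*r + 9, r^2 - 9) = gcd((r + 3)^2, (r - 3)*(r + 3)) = r + 3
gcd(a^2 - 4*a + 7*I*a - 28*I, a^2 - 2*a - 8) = a - 4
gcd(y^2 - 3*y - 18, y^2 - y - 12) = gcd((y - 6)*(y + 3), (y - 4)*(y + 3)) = y + 3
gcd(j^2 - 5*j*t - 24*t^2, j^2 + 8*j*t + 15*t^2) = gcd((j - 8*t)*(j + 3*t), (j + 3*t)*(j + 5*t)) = j + 3*t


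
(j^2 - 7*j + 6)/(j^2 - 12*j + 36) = (j - 1)/(j - 6)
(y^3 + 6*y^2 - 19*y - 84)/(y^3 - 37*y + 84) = (y + 3)/(y - 3)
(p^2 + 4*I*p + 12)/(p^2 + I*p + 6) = (p + 6*I)/(p + 3*I)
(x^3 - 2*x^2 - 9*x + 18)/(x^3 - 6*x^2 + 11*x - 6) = (x + 3)/(x - 1)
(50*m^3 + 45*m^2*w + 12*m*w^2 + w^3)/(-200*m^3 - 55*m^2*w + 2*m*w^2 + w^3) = (2*m + w)/(-8*m + w)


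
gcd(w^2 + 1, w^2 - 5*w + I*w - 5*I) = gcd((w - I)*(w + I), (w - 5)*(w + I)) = w + I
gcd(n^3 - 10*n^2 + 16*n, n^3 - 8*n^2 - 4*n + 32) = n^2 - 10*n + 16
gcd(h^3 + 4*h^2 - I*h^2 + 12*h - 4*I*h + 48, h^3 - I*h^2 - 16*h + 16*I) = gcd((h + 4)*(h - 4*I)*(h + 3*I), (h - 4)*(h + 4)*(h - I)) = h + 4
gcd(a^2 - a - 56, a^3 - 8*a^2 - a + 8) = a - 8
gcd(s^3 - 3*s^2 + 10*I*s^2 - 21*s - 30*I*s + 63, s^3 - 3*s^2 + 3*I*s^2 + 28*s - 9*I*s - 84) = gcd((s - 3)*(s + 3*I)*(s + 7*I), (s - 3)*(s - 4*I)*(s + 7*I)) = s^2 + s*(-3 + 7*I) - 21*I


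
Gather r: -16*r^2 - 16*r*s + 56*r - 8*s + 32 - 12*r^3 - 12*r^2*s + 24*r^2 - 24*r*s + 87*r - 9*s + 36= -12*r^3 + r^2*(8 - 12*s) + r*(143 - 40*s) - 17*s + 68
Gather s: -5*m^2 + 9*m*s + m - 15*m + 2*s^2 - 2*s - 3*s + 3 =-5*m^2 - 14*m + 2*s^2 + s*(9*m - 5) + 3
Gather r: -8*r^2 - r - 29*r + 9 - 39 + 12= -8*r^2 - 30*r - 18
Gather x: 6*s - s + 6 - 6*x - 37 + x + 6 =5*s - 5*x - 25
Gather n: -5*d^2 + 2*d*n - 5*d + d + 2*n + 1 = -5*d^2 - 4*d + n*(2*d + 2) + 1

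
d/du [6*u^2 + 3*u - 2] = 12*u + 3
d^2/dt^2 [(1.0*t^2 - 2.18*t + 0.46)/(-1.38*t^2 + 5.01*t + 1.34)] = (-5.524416*t^3 - 16.351344*t^2 + 43.269624*t - 57.65498)/(2.628072*t^6 - 28.623132*t^5 + 96.258726*t^4 - 70.164549*t^3 - 93.468618*t^2 - 26.987868*t - 2.406104)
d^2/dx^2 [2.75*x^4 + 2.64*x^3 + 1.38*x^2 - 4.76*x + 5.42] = 33.0*x^2 + 15.84*x + 2.76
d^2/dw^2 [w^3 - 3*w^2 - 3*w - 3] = 6*w - 6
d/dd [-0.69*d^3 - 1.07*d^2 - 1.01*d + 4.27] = -2.07*d^2 - 2.14*d - 1.01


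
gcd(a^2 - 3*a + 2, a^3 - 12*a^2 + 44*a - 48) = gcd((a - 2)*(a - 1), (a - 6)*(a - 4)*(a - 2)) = a - 2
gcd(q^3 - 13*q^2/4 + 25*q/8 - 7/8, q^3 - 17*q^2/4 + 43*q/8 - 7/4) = q^2 - 9*q/4 + 7/8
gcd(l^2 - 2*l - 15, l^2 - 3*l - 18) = l + 3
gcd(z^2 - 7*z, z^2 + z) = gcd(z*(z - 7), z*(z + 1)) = z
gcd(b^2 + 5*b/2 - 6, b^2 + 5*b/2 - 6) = b^2 + 5*b/2 - 6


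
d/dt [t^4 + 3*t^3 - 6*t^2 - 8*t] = 4*t^3 + 9*t^2 - 12*t - 8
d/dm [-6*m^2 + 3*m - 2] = 3 - 12*m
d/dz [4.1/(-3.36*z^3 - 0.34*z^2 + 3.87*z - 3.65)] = (41.328*z^2 + 2.788*z - 15.867)/(3.36*z^3 + 0.34*z^2 - 3.87*z + 3.65)^2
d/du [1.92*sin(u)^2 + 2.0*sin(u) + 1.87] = (3.84*sin(u) + 2.0)*cos(u)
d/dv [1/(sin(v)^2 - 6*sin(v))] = 2*(3 - sin(v))*cos(v)/((sin(v) - 6)^2*sin(v)^2)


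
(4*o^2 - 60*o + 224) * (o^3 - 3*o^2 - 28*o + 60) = 4*o^5 - 72*o^4 + 292*o^3 + 1248*o^2 - 9872*o + 13440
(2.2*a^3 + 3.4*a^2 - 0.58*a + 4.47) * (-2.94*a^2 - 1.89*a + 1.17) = -6.468*a^5 - 14.154*a^4 - 2.1468*a^3 - 8.0676*a^2 - 9.1269*a + 5.2299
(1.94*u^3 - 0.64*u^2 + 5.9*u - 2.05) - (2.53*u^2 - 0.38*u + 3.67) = 1.94*u^3 - 3.17*u^2 + 6.28*u - 5.72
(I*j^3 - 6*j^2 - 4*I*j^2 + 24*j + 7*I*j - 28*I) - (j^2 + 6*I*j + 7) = I*j^3 - 7*j^2 - 4*I*j^2 + 24*j + I*j - 7 - 28*I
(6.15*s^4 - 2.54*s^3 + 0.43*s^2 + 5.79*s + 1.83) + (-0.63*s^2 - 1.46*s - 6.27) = 6.15*s^4 - 2.54*s^3 - 0.2*s^2 + 4.33*s - 4.44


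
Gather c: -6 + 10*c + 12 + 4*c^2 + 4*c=4*c^2 + 14*c + 6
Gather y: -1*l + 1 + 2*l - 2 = l - 1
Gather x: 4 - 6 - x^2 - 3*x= -x^2 - 3*x - 2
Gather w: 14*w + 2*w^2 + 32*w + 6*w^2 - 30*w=8*w^2 + 16*w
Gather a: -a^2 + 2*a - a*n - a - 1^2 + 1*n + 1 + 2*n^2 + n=-a^2 + a*(1 - n) + 2*n^2 + 2*n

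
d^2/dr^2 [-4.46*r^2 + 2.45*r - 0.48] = -8.92000000000000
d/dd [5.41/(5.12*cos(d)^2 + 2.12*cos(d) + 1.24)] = (55.3984*cos(d) + 11.4692)*sin(d)/(5.12*cos(d)^2 + 2.12*cos(d) + 1.24)^2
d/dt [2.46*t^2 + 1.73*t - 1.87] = 4.92*t + 1.73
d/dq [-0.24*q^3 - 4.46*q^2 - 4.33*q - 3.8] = -0.72*q^2 - 8.92*q - 4.33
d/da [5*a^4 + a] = 20*a^3 + 1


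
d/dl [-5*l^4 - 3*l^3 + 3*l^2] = l*(-20*l^2 - 9*l + 6)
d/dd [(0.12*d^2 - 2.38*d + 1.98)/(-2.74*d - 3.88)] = (-0.3288*d^2 - 0.9312*d + 14.6596)/(7.5076*d^2 + 21.2624*d + 15.0544)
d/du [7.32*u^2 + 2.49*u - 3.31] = 14.64*u + 2.49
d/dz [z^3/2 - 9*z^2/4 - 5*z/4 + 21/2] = 3*z^2/2 - 9*z/2 - 5/4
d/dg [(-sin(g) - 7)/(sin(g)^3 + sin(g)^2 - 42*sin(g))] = 2*(sin(g) - 3)*cos(g)/((sin(g) - 6)^2*sin(g)^2)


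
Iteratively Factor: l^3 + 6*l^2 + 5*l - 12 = (l - 1)*(l^2 + 7*l + 12) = (l - 1)*(l + 4)*(l + 3)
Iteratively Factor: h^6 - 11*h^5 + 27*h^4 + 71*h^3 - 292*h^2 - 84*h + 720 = (h - 3)*(h^5 - 8*h^4 + 3*h^3 + 80*h^2 - 52*h - 240) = (h - 3)^2*(h^4 - 5*h^3 - 12*h^2 + 44*h + 80) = (h - 4)*(h - 3)^2*(h^3 - h^2 - 16*h - 20) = (h - 4)*(h - 3)^2*(h + 2)*(h^2 - 3*h - 10) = (h - 5)*(h - 4)*(h - 3)^2*(h + 2)*(h + 2)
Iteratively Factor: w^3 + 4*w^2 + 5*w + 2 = (w + 1)*(w^2 + 3*w + 2) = (w + 1)^2*(w + 2)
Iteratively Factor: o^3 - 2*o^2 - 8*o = (o - 4)*(o^2 + 2*o) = (o - 4)*(o + 2)*(o)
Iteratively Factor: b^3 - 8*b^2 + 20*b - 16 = (b - 4)*(b^2 - 4*b + 4) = (b - 4)*(b - 2)*(b - 2)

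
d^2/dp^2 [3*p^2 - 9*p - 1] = 6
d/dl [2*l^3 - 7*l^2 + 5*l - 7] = 6*l^2 - 14*l + 5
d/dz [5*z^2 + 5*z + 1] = 10*z + 5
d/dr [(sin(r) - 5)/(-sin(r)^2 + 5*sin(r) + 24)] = (sin(r)^2 - 10*sin(r) + 49)*cos(r)/((sin(r) - 8)^2*(sin(r) + 3)^2)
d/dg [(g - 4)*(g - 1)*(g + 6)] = 3*g^2 + 2*g - 26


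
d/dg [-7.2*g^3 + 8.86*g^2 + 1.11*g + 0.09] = -21.6*g^2 + 17.72*g + 1.11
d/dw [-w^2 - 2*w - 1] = -2*w - 2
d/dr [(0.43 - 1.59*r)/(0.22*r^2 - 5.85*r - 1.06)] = (0.3498*r^2 - 0.1892*r + 4.2009)/(0.0484*r^4 - 2.574*r^3 + 33.7561*r^2 + 12.402*r + 1.1236)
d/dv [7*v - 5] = 7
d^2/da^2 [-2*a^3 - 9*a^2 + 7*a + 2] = -12*a - 18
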